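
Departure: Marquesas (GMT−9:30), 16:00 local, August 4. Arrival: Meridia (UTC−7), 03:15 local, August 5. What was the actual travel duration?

8 hours 45 minutes

Departure in UTC: 16:00 + 9:30 = 01:30 on Aug 5.
Arrival in UTC: 03:15 + 7:00 = 10:15 on Aug 5.
Elapsed = 10:15 − 01:30 = 8 hours 45 minutes.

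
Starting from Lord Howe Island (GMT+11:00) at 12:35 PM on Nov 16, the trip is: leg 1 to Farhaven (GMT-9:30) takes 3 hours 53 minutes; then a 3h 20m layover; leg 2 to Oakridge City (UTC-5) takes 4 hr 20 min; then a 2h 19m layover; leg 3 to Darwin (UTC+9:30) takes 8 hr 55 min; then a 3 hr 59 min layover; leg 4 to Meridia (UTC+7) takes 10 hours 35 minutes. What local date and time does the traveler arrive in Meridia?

Convert departure to UTC: 12:35 PM − 11:00 = 1:35 AM UTC on Nov 16.
Add 3 hours 53 minutes leg 1 → 5:28 AM UTC.
Add 3 hours and 20 minutes layover in Farhaven → 8:48 AM UTC.
Add 4 hours 20 minutes leg 2 → 1:08 PM UTC.
Add 2 hours and 19 minutes layover in Oakridge City → 3:27 PM UTC.
Add 8 hours and 55 minutes leg 3 → 12:22 AM UTC (Nov 17).
Add 3 hours 59 minutes layover in Darwin → 4:21 AM UTC.
Add 10 hours and 35 minutes leg 4 → 2:56 PM UTC.
Meridia is UTC+7:00, so local arrival = 2:56 PM + 7:00 = 9:56 PM on Nov 17.

9:56 PM on November 17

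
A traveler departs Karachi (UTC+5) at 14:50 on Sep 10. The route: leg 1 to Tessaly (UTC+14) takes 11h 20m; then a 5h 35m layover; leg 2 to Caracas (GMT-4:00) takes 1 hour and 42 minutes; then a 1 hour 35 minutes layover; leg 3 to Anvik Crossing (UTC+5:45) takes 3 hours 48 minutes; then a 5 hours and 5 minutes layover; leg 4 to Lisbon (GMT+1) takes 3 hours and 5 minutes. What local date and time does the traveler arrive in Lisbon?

Convert departure to UTC: 14:50 − 5:00 = 09:50 UTC on Sep 10.
Add 11 hours 20 minutes leg 1 → 21:10 UTC.
Add 5 hours 35 minutes layover in Tessaly → 02:45 UTC (Sep 11).
Add 1 hour 42 minutes leg 2 → 04:27 UTC.
Add 1 hour 35 minutes layover in Caracas → 06:02 UTC.
Add 3 hours 48 minutes leg 3 → 09:50 UTC.
Add 5 hours 5 minutes layover in Anvik Crossing → 14:55 UTC.
Add 3 hours and 5 minutes leg 4 → 18:00 UTC.
Lisbon is UTC+1:00, so local arrival = 18:00 + 1:00 = 19:00 on Sep 11.

19:00 on September 11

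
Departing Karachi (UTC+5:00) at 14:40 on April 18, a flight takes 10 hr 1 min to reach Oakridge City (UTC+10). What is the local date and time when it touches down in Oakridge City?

Convert departure to UTC: 14:40 − 5:00 = 09:40 UTC on Apr 18.
Add 10 hours and 1 minute travel time → 19:41 UTC.
Oakridge City is UTC+10:00, so local arrival = 19:41 + 10:00 = 05:41 on Apr 19.

05:41 on Apr 19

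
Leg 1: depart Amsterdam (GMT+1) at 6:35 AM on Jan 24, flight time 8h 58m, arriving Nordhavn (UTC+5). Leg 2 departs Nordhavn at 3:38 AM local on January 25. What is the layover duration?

Convert departure to UTC: 6:35 AM − 1:00 = 5:35 AM UTC on Jan 24.
Add 8 hours and 58 minutes flight time → 2:33 PM UTC.
Nordhavn is UTC+5:00, so local arrival = 2:33 PM + 5:00 = 7:33 PM on Jan 24.
Layover = 3:38 AM − 7:33 PM (+1 day) = 8 hours 5 minutes.

8 hours 5 minutes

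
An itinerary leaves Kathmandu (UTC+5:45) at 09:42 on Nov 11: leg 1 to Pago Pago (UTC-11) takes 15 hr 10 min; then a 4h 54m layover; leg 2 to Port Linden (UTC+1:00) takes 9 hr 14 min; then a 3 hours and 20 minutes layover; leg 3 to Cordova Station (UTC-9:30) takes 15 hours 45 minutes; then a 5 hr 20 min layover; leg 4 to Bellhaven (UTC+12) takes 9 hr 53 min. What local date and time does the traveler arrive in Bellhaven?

Convert departure to UTC: 09:42 − 5:45 = 03:57 UTC on Nov 11.
Add 15 hours and 10 minutes leg 1 → 19:07 UTC.
Add 4 hours and 54 minutes layover in Pago Pago → 00:01 UTC (Nov 12).
Add 9 hours 14 minutes leg 2 → 09:15 UTC.
Add 3 hours 20 minutes layover in Port Linden → 12:35 UTC.
Add 15 hours and 45 minutes leg 3 → 04:20 UTC (Nov 13).
Add 5 hours 20 minutes layover in Cordova Station → 09:40 UTC.
Add 9 hours 53 minutes leg 4 → 19:33 UTC.
Bellhaven is UTC+12:00, so local arrival = 19:33 + 12:00 = 07:33 on Nov 14.

07:33 on November 14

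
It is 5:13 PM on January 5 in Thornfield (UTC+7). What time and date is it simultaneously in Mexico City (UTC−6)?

Mexico City is 13:00 behind Thornfield.
Shift by the zone difference: 5:13 PM − 13:00 = 4:13 AM on Jan 5 in Mexico City.

4:13 AM on Jan 5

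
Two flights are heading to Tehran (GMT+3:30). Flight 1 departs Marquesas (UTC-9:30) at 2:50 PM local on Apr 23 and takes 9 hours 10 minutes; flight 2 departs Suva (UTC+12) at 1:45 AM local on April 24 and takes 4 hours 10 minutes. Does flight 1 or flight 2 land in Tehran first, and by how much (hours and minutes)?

the second, by 15 hours 35 minutes

Flight 1 in UTC: 2:50 PM + 9:30 = 12:20 AM on Apr 24.
+9 hours and 10 minutes → arrive 9:30 AM UTC on Apr 24.
Flight 2 in UTC: 1:45 AM − 12:00 = 1:45 PM on Apr 23.
+4 hours 10 minutes → arrive 5:55 PM UTC on Apr 23.
Flight 2 lands earlier by 15 hours 35 minutes.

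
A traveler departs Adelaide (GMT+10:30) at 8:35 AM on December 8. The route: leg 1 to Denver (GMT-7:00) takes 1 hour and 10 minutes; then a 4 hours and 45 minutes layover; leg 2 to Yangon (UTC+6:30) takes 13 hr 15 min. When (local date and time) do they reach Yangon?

11:45 PM on December 8

Convert departure to UTC: 8:35 AM − 10:30 = 10:05 PM UTC on Dec 7.
Add 1 hour and 10 minutes leg 1 → 11:15 PM UTC.
Add 4 hours 45 minutes layover in Denver → 4:00 AM UTC (Dec 8).
Add 13 hours and 15 minutes leg 2 → 5:15 PM UTC.
Yangon is UTC+6:30, so local arrival = 5:15 PM + 6:30 = 11:45 PM on Dec 8.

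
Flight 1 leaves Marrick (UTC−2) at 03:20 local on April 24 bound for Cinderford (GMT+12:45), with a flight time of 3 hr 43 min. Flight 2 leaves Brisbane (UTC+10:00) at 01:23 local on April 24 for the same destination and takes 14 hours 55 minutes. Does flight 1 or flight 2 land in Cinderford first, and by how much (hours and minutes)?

Flight 1 in UTC: 03:20 + 2:00 = 05:20 on Apr 24.
+3 hours and 43 minutes → arrive 09:03 UTC on Apr 24.
Flight 2 in UTC: 01:23 − 10:00 = 15:23 on Apr 23.
+14 hours 55 minutes → arrive 06:18 UTC on Apr 24.
Flight 2 lands earlier by 2 hours 45 minutes.

the second, by 2 hours 45 minutes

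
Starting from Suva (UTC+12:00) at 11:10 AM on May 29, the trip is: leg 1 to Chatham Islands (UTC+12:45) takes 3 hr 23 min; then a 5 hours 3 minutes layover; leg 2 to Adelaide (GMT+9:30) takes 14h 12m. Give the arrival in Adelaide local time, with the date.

7:18 AM on May 30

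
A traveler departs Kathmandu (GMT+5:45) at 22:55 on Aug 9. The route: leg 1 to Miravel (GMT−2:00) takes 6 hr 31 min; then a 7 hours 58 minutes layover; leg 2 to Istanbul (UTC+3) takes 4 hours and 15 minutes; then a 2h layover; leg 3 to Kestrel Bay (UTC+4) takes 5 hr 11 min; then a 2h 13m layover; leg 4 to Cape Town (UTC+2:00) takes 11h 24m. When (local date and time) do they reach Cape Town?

Convert departure to UTC: 22:55 − 5:45 = 17:10 UTC on Aug 9.
Add 6 hours and 31 minutes leg 1 → 23:41 UTC.
Add 7 hours and 58 minutes layover in Miravel → 07:39 UTC (Aug 10).
Add 4 hours and 15 minutes leg 2 → 11:54 UTC.
Add 2 hours layover in Istanbul → 13:54 UTC.
Add 5 hours 11 minutes leg 3 → 19:05 UTC.
Add 2 hours and 13 minutes layover in Kestrel Bay → 21:18 UTC.
Add 11 hours 24 minutes leg 4 → 08:42 UTC (Aug 11).
Cape Town is UTC+2:00, so local arrival = 08:42 + 2:00 = 10:42 on Aug 11.

10:42 on August 11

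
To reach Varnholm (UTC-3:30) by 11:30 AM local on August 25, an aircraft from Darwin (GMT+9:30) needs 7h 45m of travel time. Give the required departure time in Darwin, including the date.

4:45 PM on August 25

Target arrival in UTC: 11:30 AM + 3:30 = 3:00 PM on Aug 25.
Subtract 7 hours 45 minutes → departure 7:15 AM UTC on Aug 25.
Darwin is UTC+9:30: 7:15 AM + 9:30 = 4:45 PM on Aug 25.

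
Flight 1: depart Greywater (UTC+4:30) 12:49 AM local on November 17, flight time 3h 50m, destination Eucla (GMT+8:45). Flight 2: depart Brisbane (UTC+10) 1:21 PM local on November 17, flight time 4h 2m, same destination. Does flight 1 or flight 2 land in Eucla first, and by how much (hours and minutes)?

Flight 1 in UTC: 12:49 AM − 4:30 = 8:19 PM on Nov 16.
+3 hours and 50 minutes → arrive 12:09 AM UTC on Nov 17.
Flight 2 in UTC: 1:21 PM − 10:00 = 3:21 AM on Nov 17.
+4 hours and 2 minutes → arrive 7:23 AM UTC on Nov 17.
Flight 1 lands earlier by 7 hours 14 minutes.

the first, by 7 hours 14 minutes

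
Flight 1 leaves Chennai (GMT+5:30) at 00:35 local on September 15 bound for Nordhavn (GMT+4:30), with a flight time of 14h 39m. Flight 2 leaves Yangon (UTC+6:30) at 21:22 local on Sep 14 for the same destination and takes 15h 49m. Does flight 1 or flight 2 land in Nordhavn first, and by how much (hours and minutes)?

the second, by 3 hours 3 minutes

Flight 1 in UTC: 00:35 − 5:30 = 19:05 on Sep 14.
+14 hours 39 minutes → arrive 09:44 UTC on Sep 15.
Flight 2 in UTC: 21:22 − 6:30 = 14:52 on Sep 14.
+15 hours and 49 minutes → arrive 06:41 UTC on Sep 15.
Flight 2 lands earlier by 3 hours 3 minutes.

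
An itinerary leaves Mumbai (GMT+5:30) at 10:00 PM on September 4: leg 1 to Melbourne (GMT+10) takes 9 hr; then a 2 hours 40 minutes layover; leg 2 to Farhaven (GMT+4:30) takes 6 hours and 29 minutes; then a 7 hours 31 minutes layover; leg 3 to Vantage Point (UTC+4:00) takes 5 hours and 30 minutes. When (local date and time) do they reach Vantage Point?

3:40 AM on Sep 6

Convert departure to UTC: 10:00 PM − 5:30 = 4:30 PM UTC on Sep 4.
Add 9 hours leg 1 → 1:30 AM UTC (Sep 5).
Add 2 hours 40 minutes layover in Melbourne → 4:10 AM UTC.
Add 6 hours and 29 minutes leg 2 → 10:39 AM UTC.
Add 7 hours and 31 minutes layover in Farhaven → 6:10 PM UTC.
Add 5 hours and 30 minutes leg 3 → 11:40 PM UTC.
Vantage Point is UTC+4:00, so local arrival = 11:40 PM + 4:00 = 3:40 AM on Sep 6.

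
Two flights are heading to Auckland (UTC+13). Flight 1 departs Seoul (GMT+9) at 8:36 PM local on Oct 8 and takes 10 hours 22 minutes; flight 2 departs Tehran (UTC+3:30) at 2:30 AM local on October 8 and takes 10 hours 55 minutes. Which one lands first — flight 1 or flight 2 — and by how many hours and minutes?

Flight 1 in UTC: 8:36 PM − 9:00 = 11:36 AM on Oct 8.
+10 hours and 22 minutes → arrive 9:58 PM UTC on Oct 8.
Flight 2 in UTC: 2:30 AM − 3:30 = 11:00 PM on Oct 7.
+10 hours 55 minutes → arrive 9:55 AM UTC on Oct 8.
Flight 2 lands earlier by 12 hours 3 minutes.

the second, by 12 hours 3 minutes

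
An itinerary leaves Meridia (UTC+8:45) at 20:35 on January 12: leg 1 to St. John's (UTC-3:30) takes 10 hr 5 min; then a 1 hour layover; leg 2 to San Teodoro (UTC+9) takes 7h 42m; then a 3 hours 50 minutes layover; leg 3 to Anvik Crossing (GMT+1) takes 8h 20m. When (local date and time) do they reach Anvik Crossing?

19:47 on Jan 13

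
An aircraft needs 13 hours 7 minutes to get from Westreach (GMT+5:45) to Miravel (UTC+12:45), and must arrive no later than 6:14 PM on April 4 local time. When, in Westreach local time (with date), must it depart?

Target arrival in UTC: 6:14 PM − 12:45 = 5:29 AM on Apr 4.
Subtract 13 hours 7 minutes → departure 4:22 PM UTC on Apr 3.
Westreach is UTC+5:45: 4:22 PM + 5:45 = 10:07 PM on Apr 3.

10:07 PM on April 3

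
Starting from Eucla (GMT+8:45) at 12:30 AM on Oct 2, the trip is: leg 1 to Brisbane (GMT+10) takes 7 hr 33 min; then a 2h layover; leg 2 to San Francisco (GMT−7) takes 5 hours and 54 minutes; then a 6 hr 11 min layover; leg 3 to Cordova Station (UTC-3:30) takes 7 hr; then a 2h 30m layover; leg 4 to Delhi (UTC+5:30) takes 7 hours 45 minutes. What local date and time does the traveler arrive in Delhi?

12:08 PM on October 3

Convert departure to UTC: 12:30 AM − 8:45 = 3:45 PM UTC on Oct 1.
Add 7 hours and 33 minutes leg 1 → 11:18 PM UTC.
Add 2 hours layover in Brisbane → 1:18 AM UTC (Oct 2).
Add 5 hours and 54 minutes leg 2 → 7:12 AM UTC.
Add 6 hours and 11 minutes layover in San Francisco → 1:23 PM UTC.
Add 7 hours leg 3 → 8:23 PM UTC.
Add 2 hours and 30 minutes layover in Cordova Station → 10:53 PM UTC.
Add 7 hours and 45 minutes leg 4 → 6:38 AM UTC (Oct 3).
Delhi is UTC+5:30, so local arrival = 6:38 AM + 5:30 = 12:08 PM on Oct 3.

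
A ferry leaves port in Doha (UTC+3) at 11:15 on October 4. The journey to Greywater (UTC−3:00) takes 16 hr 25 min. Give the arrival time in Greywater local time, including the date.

21:40 on Oct 4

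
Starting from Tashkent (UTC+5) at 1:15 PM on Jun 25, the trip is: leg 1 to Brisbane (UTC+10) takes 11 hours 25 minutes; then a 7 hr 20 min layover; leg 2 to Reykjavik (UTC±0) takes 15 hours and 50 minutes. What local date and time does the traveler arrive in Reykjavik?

Convert departure to UTC: 1:15 PM − 5:00 = 8:15 AM UTC on Jun 25.
Add 11 hours and 25 minutes leg 1 → 7:40 PM UTC.
Add 7 hours 20 minutes layover in Brisbane → 3:00 AM UTC (Jun 26).
Add 15 hours and 50 minutes leg 2 → 6:50 PM UTC.
Reykjavik is UTC+0, so local arrival is the same: 6:50 PM on Jun 26.

6:50 PM on June 26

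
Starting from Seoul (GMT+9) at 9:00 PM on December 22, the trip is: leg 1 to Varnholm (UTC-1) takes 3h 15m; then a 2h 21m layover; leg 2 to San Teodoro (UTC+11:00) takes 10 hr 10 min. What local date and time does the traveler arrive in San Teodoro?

Convert departure to UTC: 9:00 PM − 9:00 = 12:00 PM UTC on Dec 22.
Add 3 hours 15 minutes leg 1 → 3:15 PM UTC.
Add 2 hours and 21 minutes layover in Varnholm → 5:36 PM UTC.
Add 10 hours and 10 minutes leg 2 → 3:46 AM UTC (Dec 23).
San Teodoro is UTC+11:00, so local arrival = 3:46 AM + 11:00 = 2:46 PM on Dec 23.

2:46 PM on Dec 23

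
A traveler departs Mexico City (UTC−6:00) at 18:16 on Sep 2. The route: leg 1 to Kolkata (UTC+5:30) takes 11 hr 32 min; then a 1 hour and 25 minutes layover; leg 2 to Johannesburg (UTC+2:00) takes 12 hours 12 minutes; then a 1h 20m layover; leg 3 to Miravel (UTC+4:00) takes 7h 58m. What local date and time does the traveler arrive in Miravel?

Convert departure to UTC: 18:16 + 6:00 = 00:16 UTC on Sep 3.
Add 11 hours and 32 minutes leg 1 → 11:48 UTC.
Add 1 hour 25 minutes layover in Kolkata → 13:13 UTC.
Add 12 hours 12 minutes leg 2 → 01:25 UTC (Sep 4).
Add 1 hour 20 minutes layover in Johannesburg → 02:45 UTC.
Add 7 hours 58 minutes leg 3 → 10:43 UTC.
Miravel is UTC+4:00, so local arrival = 10:43 + 4:00 = 14:43 on Sep 4.

14:43 on September 4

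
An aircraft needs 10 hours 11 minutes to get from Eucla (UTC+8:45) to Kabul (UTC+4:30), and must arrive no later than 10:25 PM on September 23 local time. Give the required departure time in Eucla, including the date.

Target arrival in UTC: 10:25 PM − 4:30 = 5:55 PM on Sep 23.
Subtract 10 hours and 11 minutes → departure 7:44 AM UTC on Sep 23.
Eucla is UTC+8:45: 7:44 AM + 8:45 = 4:29 PM on Sep 23.

4:29 PM on September 23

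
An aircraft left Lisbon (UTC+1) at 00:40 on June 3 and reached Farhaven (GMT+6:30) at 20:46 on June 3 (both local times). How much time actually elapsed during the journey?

Departure in UTC: 00:40 − 1:00 = 23:40 on Jun 2.
Arrival in UTC: 20:46 − 6:30 = 14:16 on Jun 3.
Elapsed = 14:16 − 23:40 (+1 day) = 14 hours 36 minutes.

14 hours 36 minutes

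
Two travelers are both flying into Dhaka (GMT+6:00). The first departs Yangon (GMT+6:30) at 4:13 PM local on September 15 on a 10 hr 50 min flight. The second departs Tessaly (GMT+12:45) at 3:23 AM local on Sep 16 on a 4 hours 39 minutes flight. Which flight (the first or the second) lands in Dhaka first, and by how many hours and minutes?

the second, by 1 hour 16 minutes

Flight 1 in UTC: 4:13 PM − 6:30 = 9:43 AM on Sep 15.
+10 hours 50 minutes → arrive 8:33 PM UTC on Sep 15.
Flight 2 in UTC: 3:23 AM − 12:45 = 2:38 PM on Sep 15.
+4 hours and 39 minutes → arrive 7:17 PM UTC on Sep 15.
Flight 2 lands earlier by 1 hour 16 minutes.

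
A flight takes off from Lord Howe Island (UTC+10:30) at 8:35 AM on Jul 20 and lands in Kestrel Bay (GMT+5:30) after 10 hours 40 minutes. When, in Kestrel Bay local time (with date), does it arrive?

2:15 PM on July 20

Convert departure to UTC: 8:35 AM − 10:30 = 10:05 PM UTC on Jul 19.
Add 10 hours 40 minutes travel time → 8:45 AM UTC (Jul 20).
Kestrel Bay is UTC+5:30, so local arrival = 8:45 AM + 5:30 = 2:15 PM on Jul 20.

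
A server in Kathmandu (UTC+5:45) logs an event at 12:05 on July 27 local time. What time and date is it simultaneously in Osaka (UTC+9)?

Osaka is 3:15 ahead of Kathmandu.
Shift by the zone difference: 12:05 + 3:15 = 15:20 on Jul 27 in Osaka.

15:20 on Jul 27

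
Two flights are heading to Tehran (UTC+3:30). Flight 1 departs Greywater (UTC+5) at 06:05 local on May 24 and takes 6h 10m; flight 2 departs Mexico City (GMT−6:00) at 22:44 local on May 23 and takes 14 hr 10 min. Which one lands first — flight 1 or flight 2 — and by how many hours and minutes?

Flight 1 in UTC: 06:05 − 5:00 = 01:05 on May 24.
+6 hours 10 minutes → arrive 07:15 UTC on May 24.
Flight 2 in UTC: 22:44 + 6:00 = 04:44 on May 24.
+14 hours and 10 minutes → arrive 18:54 UTC on May 24.
Flight 1 lands earlier by 11 hours 39 minutes.

the first, by 11 hours 39 minutes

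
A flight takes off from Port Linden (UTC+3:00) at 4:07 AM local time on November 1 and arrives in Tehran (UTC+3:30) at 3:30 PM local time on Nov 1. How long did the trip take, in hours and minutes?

Departure in UTC: 4:07 AM − 3:00 = 1:07 AM on Nov 1.
Arrival in UTC: 3:30 PM − 3:30 = 12:00 PM on Nov 1.
Elapsed = 12:00 PM − 1:07 AM = 10 hours 53 minutes.

10 hours 53 minutes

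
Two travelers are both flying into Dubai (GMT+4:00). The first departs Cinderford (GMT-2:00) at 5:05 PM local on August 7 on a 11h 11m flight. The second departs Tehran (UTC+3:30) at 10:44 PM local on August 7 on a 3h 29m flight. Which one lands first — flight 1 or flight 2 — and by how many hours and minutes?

the second, by 7 hours 33 minutes

Flight 1 in UTC: 5:05 PM + 2:00 = 7:05 PM on Aug 7.
+11 hours and 11 minutes → arrive 6:16 AM UTC on Aug 8.
Flight 2 in UTC: 10:44 PM − 3:30 = 7:14 PM on Aug 7.
+3 hours 29 minutes → arrive 10:43 PM UTC on Aug 7.
Flight 2 lands earlier by 7 hours 33 minutes.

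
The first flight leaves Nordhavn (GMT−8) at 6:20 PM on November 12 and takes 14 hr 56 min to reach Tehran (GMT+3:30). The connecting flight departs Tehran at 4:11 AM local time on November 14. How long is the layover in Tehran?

Convert departure to UTC: 6:20 PM + 8:00 = 2:20 AM UTC on Nov 13.
Add 14 hours and 56 minutes flight time → 5:16 PM UTC.
Tehran is UTC+3:30, so local arrival = 5:16 PM + 3:30 = 8:46 PM on Nov 13.
Layover = 4:11 AM − 8:46 PM (+1 day) = 7 hours 25 minutes.

7 hours 25 minutes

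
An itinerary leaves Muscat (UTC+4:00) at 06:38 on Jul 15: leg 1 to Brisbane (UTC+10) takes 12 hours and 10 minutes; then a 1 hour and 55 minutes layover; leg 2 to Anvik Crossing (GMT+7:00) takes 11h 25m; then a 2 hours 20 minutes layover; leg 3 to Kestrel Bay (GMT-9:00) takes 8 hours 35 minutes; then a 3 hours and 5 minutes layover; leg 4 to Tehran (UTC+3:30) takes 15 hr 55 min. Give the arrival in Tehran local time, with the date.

13:33 on July 17

Convert departure to UTC: 06:38 − 4:00 = 02:38 UTC on Jul 15.
Add 12 hours and 10 minutes leg 1 → 14:48 UTC.
Add 1 hour 55 minutes layover in Brisbane → 16:43 UTC.
Add 11 hours 25 minutes leg 2 → 04:08 UTC (Jul 16).
Add 2 hours 20 minutes layover in Anvik Crossing → 06:28 UTC.
Add 8 hours 35 minutes leg 3 → 15:03 UTC.
Add 3 hours 5 minutes layover in Kestrel Bay → 18:08 UTC.
Add 15 hours 55 minutes leg 4 → 10:03 UTC (Jul 17).
Tehran is UTC+3:30, so local arrival = 10:03 + 3:30 = 13:33 on Jul 17.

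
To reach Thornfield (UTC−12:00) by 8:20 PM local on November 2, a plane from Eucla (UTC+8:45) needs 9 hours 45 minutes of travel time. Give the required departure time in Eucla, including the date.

Target arrival in UTC: 8:20 PM + 12:00 = 8:20 AM on Nov 3.
Subtract 9 hours 45 minutes → departure 10:35 PM UTC on Nov 2.
Eucla is UTC+8:45: 10:35 PM + 8:45 = 7:20 AM on Nov 3.

7:20 AM on Nov 3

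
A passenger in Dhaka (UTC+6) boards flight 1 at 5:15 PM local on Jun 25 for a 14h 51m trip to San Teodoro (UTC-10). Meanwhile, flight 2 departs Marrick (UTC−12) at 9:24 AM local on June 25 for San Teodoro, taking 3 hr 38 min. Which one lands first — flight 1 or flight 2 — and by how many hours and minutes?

the second, by 1 hour 4 minutes

Flight 1 in UTC: 5:15 PM − 6:00 = 11:15 AM on Jun 25.
+14 hours 51 minutes → arrive 2:06 AM UTC on Jun 26.
Flight 2 in UTC: 9:24 AM + 12:00 = 9:24 PM on Jun 25.
+3 hours 38 minutes → arrive 1:02 AM UTC on Jun 26.
Flight 2 lands earlier by 1 hour 4 minutes.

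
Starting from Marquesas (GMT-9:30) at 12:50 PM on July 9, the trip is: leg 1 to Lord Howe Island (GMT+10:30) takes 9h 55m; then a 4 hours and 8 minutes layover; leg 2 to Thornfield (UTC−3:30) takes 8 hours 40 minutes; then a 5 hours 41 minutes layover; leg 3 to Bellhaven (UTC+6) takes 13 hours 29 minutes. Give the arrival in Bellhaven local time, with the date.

10:13 PM on July 11

Convert departure to UTC: 12:50 PM + 9:30 = 10:20 PM UTC on Jul 9.
Add 9 hours and 55 minutes leg 1 → 8:15 AM UTC (Jul 10).
Add 4 hours and 8 minutes layover in Lord Howe Island → 12:23 PM UTC.
Add 8 hours and 40 minutes leg 2 → 9:03 PM UTC.
Add 5 hours 41 minutes layover in Thornfield → 2:44 AM UTC (Jul 11).
Add 13 hours and 29 minutes leg 3 → 4:13 PM UTC.
Bellhaven is UTC+6:00, so local arrival = 4:13 PM + 6:00 = 10:13 PM on Jul 11.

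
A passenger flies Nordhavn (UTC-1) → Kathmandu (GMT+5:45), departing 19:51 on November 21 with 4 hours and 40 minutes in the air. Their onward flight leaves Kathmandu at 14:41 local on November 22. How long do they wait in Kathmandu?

Convert departure to UTC: 19:51 + 1:00 = 20:51 UTC on Nov 21.
Add 4 hours 40 minutes flight time → 01:31 UTC (Nov 22).
Kathmandu is UTC+5:45, so local arrival = 01:31 + 5:45 = 07:16 on Nov 22.
Layover = 14:41 − 07:16 = 7 hours 25 minutes.

7 hours 25 minutes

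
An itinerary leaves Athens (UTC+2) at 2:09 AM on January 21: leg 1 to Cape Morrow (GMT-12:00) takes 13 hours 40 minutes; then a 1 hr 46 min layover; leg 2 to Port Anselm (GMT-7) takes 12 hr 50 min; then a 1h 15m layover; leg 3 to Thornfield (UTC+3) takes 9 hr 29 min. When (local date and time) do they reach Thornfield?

Convert departure to UTC: 2:09 AM − 2:00 = 12:09 AM UTC on Jan 21.
Add 13 hours 40 minutes leg 1 → 1:49 PM UTC.
Add 1 hour 46 minutes layover in Cape Morrow → 3:35 PM UTC.
Add 12 hours and 50 minutes leg 2 → 4:25 AM UTC (Jan 22).
Add 1 hour and 15 minutes layover in Port Anselm → 5:40 AM UTC.
Add 9 hours 29 minutes leg 3 → 3:09 PM UTC.
Thornfield is UTC+3:00, so local arrival = 3:09 PM + 3:00 = 6:09 PM on Jan 22.

6:09 PM on Jan 22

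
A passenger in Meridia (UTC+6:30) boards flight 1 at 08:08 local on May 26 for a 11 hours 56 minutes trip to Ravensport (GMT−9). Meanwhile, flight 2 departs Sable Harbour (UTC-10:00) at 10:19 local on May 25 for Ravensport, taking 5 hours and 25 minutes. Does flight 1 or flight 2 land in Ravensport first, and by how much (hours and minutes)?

Flight 1 in UTC: 08:08 − 6:30 = 01:38 on May 26.
+11 hours 56 minutes → arrive 13:34 UTC on May 26.
Flight 2 in UTC: 10:19 + 10:00 = 20:19 on May 25.
+5 hours 25 minutes → arrive 01:44 UTC on May 26.
Flight 2 lands earlier by 11 hours 50 minutes.

the second, by 11 hours 50 minutes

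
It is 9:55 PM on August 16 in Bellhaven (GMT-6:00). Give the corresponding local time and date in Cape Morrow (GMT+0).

In UTC: 9:55 PM + 6:00 = 3:55 AM on Aug 17.
Cape Morrow is UTC+0, so it is 3:55 AM on Aug 17.

3:55 AM on August 17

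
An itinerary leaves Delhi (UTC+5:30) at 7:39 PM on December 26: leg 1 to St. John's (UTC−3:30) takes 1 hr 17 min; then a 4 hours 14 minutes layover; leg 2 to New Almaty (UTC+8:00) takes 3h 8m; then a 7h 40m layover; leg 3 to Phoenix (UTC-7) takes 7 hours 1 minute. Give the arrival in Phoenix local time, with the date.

6:29 AM on December 27

Convert departure to UTC: 7:39 PM − 5:30 = 2:09 PM UTC on Dec 26.
Add 1 hour 17 minutes leg 1 → 3:26 PM UTC.
Add 4 hours and 14 minutes layover in St. John's → 7:40 PM UTC.
Add 3 hours 8 minutes leg 2 → 10:48 PM UTC.
Add 7 hours and 40 minutes layover in New Almaty → 6:28 AM UTC (Dec 27).
Add 7 hours 1 minute leg 3 → 1:29 PM UTC.
Phoenix is UTC−7:00, so local arrival = 1:29 PM − 7:00 = 6:29 AM on Dec 27.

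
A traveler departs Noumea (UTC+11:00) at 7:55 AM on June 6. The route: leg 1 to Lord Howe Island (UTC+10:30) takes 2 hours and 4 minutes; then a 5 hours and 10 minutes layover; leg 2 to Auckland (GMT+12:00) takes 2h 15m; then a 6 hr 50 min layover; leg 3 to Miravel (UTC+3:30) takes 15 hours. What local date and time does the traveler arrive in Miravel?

7:44 AM on June 7

Convert departure to UTC: 7:55 AM − 11:00 = 8:55 PM UTC on Jun 5.
Add 2 hours and 4 minutes leg 1 → 10:59 PM UTC.
Add 5 hours 10 minutes layover in Lord Howe Island → 4:09 AM UTC (Jun 6).
Add 2 hours and 15 minutes leg 2 → 6:24 AM UTC.
Add 6 hours 50 minutes layover in Auckland → 1:14 PM UTC.
Add 15 hours leg 3 → 4:14 AM UTC (Jun 7).
Miravel is UTC+3:30, so local arrival = 4:14 AM + 3:30 = 7:44 AM on Jun 7.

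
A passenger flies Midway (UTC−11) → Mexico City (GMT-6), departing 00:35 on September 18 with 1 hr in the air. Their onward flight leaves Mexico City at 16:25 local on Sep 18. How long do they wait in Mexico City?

9 hours 50 minutes

Convert departure to UTC: 00:35 + 11:00 = 11:35 UTC on Sep 18.
Add 1 hour flight time → 12:35 UTC.
Mexico City is UTC−6:00, so local arrival = 12:35 − 6:00 = 06:35 on Sep 18.
Layover = 16:25 − 06:35 = 9 hours 50 minutes.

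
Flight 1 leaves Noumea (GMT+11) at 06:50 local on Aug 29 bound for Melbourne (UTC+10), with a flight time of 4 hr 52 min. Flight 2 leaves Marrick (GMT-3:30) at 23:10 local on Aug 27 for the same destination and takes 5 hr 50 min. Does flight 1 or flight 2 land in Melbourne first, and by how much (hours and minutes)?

the second, by 16 hours 12 minutes

Flight 1 in UTC: 06:50 − 11:00 = 19:50 on Aug 28.
+4 hours and 52 minutes → arrive 00:42 UTC on Aug 29.
Flight 2 in UTC: 23:10 + 3:30 = 02:40 on Aug 28.
+5 hours and 50 minutes → arrive 08:30 UTC on Aug 28.
Flight 2 lands earlier by 16 hours 12 minutes.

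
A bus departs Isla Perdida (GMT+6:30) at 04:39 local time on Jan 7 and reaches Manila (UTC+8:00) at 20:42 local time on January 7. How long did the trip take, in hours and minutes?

Manila is 1:30 ahead of Isla Perdida.
Clock-face elapsed time (ignoring zones) is 16 hours 3 minutes.
Actual elapsed = 16 hours 3 minutes − 1:30 = 14 hours 33 minutes.

14 hours 33 minutes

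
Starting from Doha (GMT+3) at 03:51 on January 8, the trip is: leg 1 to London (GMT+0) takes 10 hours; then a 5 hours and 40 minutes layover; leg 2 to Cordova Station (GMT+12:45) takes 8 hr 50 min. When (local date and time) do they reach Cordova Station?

Convert departure to UTC: 03:51 − 3:00 = 00:51 UTC on Jan 8.
Add 10 hours leg 1 → 10:51 UTC.
Add 5 hours 40 minutes layover in London → 16:31 UTC.
Add 8 hours and 50 minutes leg 2 → 01:21 UTC (Jan 9).
Cordova Station is UTC+12:45, so local arrival = 01:21 + 12:45 = 14:06 on Jan 9.

14:06 on January 9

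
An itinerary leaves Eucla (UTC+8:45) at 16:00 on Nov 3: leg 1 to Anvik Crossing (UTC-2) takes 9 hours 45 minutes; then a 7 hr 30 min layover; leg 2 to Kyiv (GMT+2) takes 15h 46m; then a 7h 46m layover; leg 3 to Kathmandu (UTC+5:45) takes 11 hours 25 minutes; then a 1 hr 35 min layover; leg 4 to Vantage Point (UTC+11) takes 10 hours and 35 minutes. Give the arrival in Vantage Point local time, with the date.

10:37 on Nov 6

Convert departure to UTC: 16:00 − 8:45 = 07:15 UTC on Nov 3.
Add 9 hours 45 minutes leg 1 → 17:00 UTC.
Add 7 hours 30 minutes layover in Anvik Crossing → 00:30 UTC (Nov 4).
Add 15 hours and 46 minutes leg 2 → 16:16 UTC.
Add 7 hours and 46 minutes layover in Kyiv → 00:02 UTC (Nov 5).
Add 11 hours 25 minutes leg 3 → 11:27 UTC.
Add 1 hour and 35 minutes layover in Kathmandu → 13:02 UTC.
Add 10 hours 35 minutes leg 4 → 23:37 UTC.
Vantage Point is UTC+11:00, so local arrival = 23:37 + 11:00 = 10:37 on Nov 6.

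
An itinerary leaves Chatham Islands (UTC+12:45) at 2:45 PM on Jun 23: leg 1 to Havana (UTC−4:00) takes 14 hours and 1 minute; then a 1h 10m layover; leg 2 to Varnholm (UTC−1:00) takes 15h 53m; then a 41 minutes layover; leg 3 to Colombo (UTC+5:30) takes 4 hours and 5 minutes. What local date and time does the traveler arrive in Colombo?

Convert departure to UTC: 2:45 PM − 12:45 = 2:00 AM UTC on Jun 23.
Add 14 hours and 1 minute leg 1 → 4:01 PM UTC.
Add 1 hour 10 minutes layover in Havana → 5:11 PM UTC.
Add 15 hours and 53 minutes leg 2 → 9:04 AM UTC (Jun 24).
Add 41 minutes layover in Varnholm → 9:45 AM UTC.
Add 4 hours 5 minutes leg 3 → 1:50 PM UTC.
Colombo is UTC+5:30, so local arrival = 1:50 PM + 5:30 = 7:20 PM on Jun 24.

7:20 PM on June 24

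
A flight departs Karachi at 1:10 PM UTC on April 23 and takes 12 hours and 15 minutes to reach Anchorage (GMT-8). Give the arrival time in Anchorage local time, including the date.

Departure is given in UTC: 1:10 PM on Apr 23.
Add 12 hours and 15 minutes → 1:25 AM UTC (Apr 24).
Anchorage is UTC−8:00: 1:25 AM − 8:00 = 5:25 PM on Apr 23.

5:25 PM on April 23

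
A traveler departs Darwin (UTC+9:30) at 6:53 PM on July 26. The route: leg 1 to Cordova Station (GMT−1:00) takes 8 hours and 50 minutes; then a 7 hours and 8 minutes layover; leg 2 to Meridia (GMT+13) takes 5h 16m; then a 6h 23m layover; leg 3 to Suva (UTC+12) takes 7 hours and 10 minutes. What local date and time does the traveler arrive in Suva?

Convert departure to UTC: 6:53 PM − 9:30 = 9:23 AM UTC on Jul 26.
Add 8 hours 50 minutes leg 1 → 6:13 PM UTC.
Add 7 hours 8 minutes layover in Cordova Station → 1:21 AM UTC (Jul 27).
Add 5 hours and 16 minutes leg 2 → 6:37 AM UTC.
Add 6 hours 23 minutes layover in Meridia → 1:00 PM UTC.
Add 7 hours 10 minutes leg 3 → 8:10 PM UTC.
Suva is UTC+12:00, so local arrival = 8:10 PM + 12:00 = 8:10 AM on Jul 28.

8:10 AM on July 28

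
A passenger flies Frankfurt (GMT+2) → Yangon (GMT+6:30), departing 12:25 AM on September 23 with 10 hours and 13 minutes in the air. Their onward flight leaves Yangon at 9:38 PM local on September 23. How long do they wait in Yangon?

Convert departure to UTC: 12:25 AM − 2:00 = 10:25 PM UTC on Sep 22.
Add 10 hours 13 minutes flight time → 8:38 AM UTC (Sep 23).
Yangon is UTC+6:30, so local arrival = 8:38 AM + 6:30 = 3:08 PM on Sep 23.
Layover = 9:38 PM − 3:08 PM = 6 hours 30 minutes.

6 hours 30 minutes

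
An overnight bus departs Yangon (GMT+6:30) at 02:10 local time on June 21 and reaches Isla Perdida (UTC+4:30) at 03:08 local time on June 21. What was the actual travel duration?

Departure in UTC: 02:10 − 6:30 = 19:40 on Jun 20.
Arrival in UTC: 03:08 − 4:30 = 22:38 on Jun 20.
Elapsed = 22:38 − 19:40 = 2 hours 58 minutes.

2 hours 58 minutes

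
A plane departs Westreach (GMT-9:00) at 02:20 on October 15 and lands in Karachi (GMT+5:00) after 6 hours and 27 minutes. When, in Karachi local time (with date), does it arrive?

22:47 on Oct 15

Convert departure to UTC: 02:20 + 9:00 = 11:20 UTC on Oct 15.
Add 6 hours 27 minutes travel time → 17:47 UTC.
Karachi is UTC+5:00, so local arrival = 17:47 + 5:00 = 22:47 on Oct 15.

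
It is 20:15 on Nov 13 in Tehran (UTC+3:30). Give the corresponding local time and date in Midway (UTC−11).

05:45 on Nov 13

In UTC: 20:15 − 3:30 = 16:45 on Nov 13.
Midway is UTC−11:00: 16:45 − 11:00 = 05:45 on Nov 13.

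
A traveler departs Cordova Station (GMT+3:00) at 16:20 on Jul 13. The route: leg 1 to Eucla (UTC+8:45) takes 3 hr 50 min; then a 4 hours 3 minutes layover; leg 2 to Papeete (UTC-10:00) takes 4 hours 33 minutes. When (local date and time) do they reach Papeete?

15:46 on July 13

Convert departure to UTC: 16:20 − 3:00 = 13:20 UTC on Jul 13.
Add 3 hours and 50 minutes leg 1 → 17:10 UTC.
Add 4 hours and 3 minutes layover in Eucla → 21:13 UTC.
Add 4 hours 33 minutes leg 2 → 01:46 UTC (Jul 14).
Papeete is UTC−10:00, so local arrival = 01:46 − 10:00 = 15:46 on Jul 13.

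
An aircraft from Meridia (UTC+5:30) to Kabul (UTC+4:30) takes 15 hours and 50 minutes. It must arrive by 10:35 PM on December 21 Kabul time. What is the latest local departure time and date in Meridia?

Target arrival in UTC: 10:35 PM − 4:30 = 6:05 PM on Dec 21.
Subtract 15 hours 50 minutes → departure 2:15 AM UTC on Dec 21.
Meridia is UTC+5:30: 2:15 AM + 5:30 = 7:45 AM on Dec 21.

7:45 AM on December 21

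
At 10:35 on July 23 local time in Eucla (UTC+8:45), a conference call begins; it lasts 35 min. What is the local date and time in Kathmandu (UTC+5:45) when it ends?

Convert start to UTC: 10:35 − 8:45 = 01:50 UTC on Jul 23.
Add 35 minutes duration → 02:25 UTC.
Kathmandu is UTC+5:45, so local end time = 02:25 + 5:45 = 08:10 on Jul 23.

08:10 on July 23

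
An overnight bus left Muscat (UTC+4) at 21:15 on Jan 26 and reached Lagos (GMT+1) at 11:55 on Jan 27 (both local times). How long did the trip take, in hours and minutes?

Departure in UTC: 21:15 − 4:00 = 17:15 on Jan 26.
Arrival in UTC: 11:55 − 1:00 = 10:55 on Jan 27.
Elapsed = 10:55 − 17:15 (+1 day) = 17 hours 40 minutes.

17 hours 40 minutes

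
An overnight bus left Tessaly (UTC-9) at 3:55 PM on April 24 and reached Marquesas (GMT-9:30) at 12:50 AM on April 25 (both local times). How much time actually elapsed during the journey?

9 hours 25 minutes

Departure in UTC: 3:55 PM + 9:00 = 12:55 AM on Apr 25.
Arrival in UTC: 12:50 AM + 9:30 = 10:20 AM on Apr 25.
Elapsed = 10:20 AM − 12:55 AM = 9 hours 25 minutes.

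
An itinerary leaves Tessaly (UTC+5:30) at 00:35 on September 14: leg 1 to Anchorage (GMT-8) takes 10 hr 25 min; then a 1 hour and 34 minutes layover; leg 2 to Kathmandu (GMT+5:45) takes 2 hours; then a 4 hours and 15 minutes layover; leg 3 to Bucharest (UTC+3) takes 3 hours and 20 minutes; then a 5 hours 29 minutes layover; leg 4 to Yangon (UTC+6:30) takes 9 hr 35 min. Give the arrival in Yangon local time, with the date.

14:13 on Sep 15

Convert departure to UTC: 00:35 − 5:30 = 19:05 UTC on Sep 13.
Add 10 hours 25 minutes leg 1 → 05:30 UTC (Sep 14).
Add 1 hour and 34 minutes layover in Anchorage → 07:04 UTC.
Add 2 hours leg 2 → 09:04 UTC.
Add 4 hours 15 minutes layover in Kathmandu → 13:19 UTC.
Add 3 hours and 20 minutes leg 3 → 16:39 UTC.
Add 5 hours 29 minutes layover in Bucharest → 22:08 UTC.
Add 9 hours and 35 minutes leg 4 → 07:43 UTC (Sep 15).
Yangon is UTC+6:30, so local arrival = 07:43 + 6:30 = 14:13 on Sep 15.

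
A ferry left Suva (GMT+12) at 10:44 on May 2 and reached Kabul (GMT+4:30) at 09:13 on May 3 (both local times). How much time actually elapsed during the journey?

29 hours 59 minutes

Departure in UTC: 10:44 − 12:00 = 22:44 on May 1.
Arrival in UTC: 09:13 − 4:30 = 04:43 on May 3.
Elapsed = 04:43 − 22:44 (+2 days) = 29 hours 59 minutes.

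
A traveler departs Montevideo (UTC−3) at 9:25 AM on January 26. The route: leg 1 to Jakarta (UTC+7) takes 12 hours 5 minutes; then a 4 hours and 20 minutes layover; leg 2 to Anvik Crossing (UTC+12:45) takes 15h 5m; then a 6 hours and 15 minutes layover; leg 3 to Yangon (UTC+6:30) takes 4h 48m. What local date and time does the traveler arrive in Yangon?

1:28 PM on January 28

Convert departure to UTC: 9:25 AM + 3:00 = 12:25 PM UTC on Jan 26.
Add 12 hours 5 minutes leg 1 → 12:30 AM UTC (Jan 27).
Add 4 hours 20 minutes layover in Jakarta → 4:50 AM UTC.
Add 15 hours and 5 minutes leg 2 → 7:55 PM UTC.
Add 6 hours and 15 minutes layover in Anvik Crossing → 2:10 AM UTC (Jan 28).
Add 4 hours 48 minutes leg 3 → 6:58 AM UTC.
Yangon is UTC+6:30, so local arrival = 6:58 AM + 6:30 = 1:28 PM on Jan 28.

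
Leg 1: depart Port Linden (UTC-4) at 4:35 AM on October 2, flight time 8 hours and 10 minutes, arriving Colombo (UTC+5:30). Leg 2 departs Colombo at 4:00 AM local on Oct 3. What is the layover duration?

Convert departure to UTC: 4:35 AM + 4:00 = 8:35 AM UTC on Oct 2.
Add 8 hours 10 minutes flight time → 4:45 PM UTC.
Colombo is UTC+5:30, so local arrival = 4:45 PM + 5:30 = 10:15 PM on Oct 2.
Layover = 4:00 AM − 10:15 PM (+1 day) = 5 hours 45 minutes.

5 hours 45 minutes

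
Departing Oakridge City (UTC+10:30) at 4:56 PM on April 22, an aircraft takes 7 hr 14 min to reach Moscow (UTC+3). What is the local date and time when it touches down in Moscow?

4:40 PM on April 22

Convert departure to UTC: 4:56 PM − 10:30 = 6:26 AM UTC on Apr 22.
Add 7 hours and 14 minutes travel time → 1:40 PM UTC.
Moscow is UTC+3:00, so local arrival = 1:40 PM + 3:00 = 4:40 PM on Apr 22.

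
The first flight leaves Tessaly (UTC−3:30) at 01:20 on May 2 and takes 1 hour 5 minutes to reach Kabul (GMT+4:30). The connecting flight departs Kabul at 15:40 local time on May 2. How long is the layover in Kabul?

5 hours 15 minutes

Convert departure to UTC: 01:20 + 3:30 = 04:50 UTC on May 2.
Add 1 hour 5 minutes flight time → 05:55 UTC.
Kabul is UTC+4:30, so local arrival = 05:55 + 4:30 = 10:25 on May 2.
Layover = 15:40 − 10:25 = 5 hours 15 minutes.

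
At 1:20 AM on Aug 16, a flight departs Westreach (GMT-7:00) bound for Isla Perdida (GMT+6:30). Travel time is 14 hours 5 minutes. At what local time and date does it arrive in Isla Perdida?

4:55 AM on August 17

Convert departure to UTC: 1:20 AM + 7:00 = 8:20 AM UTC on Aug 16.
Add 14 hours 5 minutes travel time → 10:25 PM UTC.
Isla Perdida is UTC+6:30, so local arrival = 10:25 PM + 6:30 = 4:55 AM on Aug 17.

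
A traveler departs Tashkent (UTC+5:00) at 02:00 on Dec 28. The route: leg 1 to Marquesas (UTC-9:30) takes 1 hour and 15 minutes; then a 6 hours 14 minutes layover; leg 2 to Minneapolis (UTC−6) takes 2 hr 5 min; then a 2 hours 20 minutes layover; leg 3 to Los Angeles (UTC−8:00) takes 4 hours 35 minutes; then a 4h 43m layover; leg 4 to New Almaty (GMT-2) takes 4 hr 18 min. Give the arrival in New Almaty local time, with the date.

20:30 on December 28

Convert departure to UTC: 02:00 − 5:00 = 21:00 UTC on Dec 27.
Add 1 hour and 15 minutes leg 1 → 22:15 UTC.
Add 6 hours and 14 minutes layover in Marquesas → 04:29 UTC (Dec 28).
Add 2 hours and 5 minutes leg 2 → 06:34 UTC.
Add 2 hours and 20 minutes layover in Minneapolis → 08:54 UTC.
Add 4 hours and 35 minutes leg 3 → 13:29 UTC.
Add 4 hours and 43 minutes layover in Los Angeles → 18:12 UTC.
Add 4 hours and 18 minutes leg 4 → 22:30 UTC.
New Almaty is UTC−2:00, so local arrival = 22:30 − 2:00 = 20:30 on Dec 28.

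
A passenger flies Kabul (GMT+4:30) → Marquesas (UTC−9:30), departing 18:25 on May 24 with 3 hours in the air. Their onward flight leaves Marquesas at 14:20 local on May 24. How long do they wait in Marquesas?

Convert departure to UTC: 18:25 − 4:30 = 13:55 UTC on May 24.
Add 3 hours flight time → 16:55 UTC.
Marquesas is UTC−9:30, so local arrival = 16:55 − 9:30 = 07:25 on May 24.
Layover = 14:20 − 07:25 = 6 hours 55 minutes.

6 hours 55 minutes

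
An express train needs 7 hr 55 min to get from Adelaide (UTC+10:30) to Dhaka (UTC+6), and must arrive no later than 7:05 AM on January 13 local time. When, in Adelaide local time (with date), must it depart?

Target arrival in UTC: 7:05 AM − 6:00 = 1:05 AM on Jan 13.
Subtract 7 hours and 55 minutes → departure 5:10 PM UTC on Jan 12.
Adelaide is UTC+10:30: 5:10 PM + 10:30 = 3:40 AM on Jan 13.

3:40 AM on January 13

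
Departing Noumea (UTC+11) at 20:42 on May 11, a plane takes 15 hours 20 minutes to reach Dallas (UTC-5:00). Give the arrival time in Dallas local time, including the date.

20:02 on May 11

Convert departure to UTC: 20:42 − 11:00 = 09:42 UTC on May 11.
Add 15 hours 20 minutes travel time → 01:02 UTC (May 12).
Dallas is UTC−5:00, so local arrival = 01:02 − 5:00 = 20:02 on May 11.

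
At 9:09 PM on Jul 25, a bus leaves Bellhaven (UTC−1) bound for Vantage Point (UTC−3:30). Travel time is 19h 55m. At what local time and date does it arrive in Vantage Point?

2:34 PM on Jul 26

Convert departure to UTC: 9:09 PM + 1:00 = 10:09 PM UTC on Jul 25.
Add 19 hours and 55 minutes travel time → 6:04 PM UTC (Jul 26).
Vantage Point is UTC−3:30, so local arrival = 6:04 PM − 3:30 = 2:34 PM on Jul 26.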